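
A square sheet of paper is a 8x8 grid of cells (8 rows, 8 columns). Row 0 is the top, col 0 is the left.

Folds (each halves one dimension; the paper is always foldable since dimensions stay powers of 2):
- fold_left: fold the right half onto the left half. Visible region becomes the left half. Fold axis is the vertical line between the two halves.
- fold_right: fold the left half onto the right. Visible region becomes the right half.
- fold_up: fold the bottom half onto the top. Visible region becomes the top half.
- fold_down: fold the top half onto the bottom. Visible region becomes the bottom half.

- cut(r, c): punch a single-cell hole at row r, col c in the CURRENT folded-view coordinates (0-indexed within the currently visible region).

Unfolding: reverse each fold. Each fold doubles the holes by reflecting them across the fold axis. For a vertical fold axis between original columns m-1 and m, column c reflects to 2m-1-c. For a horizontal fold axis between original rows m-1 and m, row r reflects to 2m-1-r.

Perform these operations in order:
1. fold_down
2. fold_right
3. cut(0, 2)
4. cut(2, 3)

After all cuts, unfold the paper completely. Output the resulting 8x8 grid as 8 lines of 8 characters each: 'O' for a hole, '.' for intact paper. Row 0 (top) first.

Answer: ........
O......O
........
.O....O.
.O....O.
........
O......O
........

Derivation:
Op 1 fold_down: fold axis h@4; visible region now rows[4,8) x cols[0,8) = 4x8
Op 2 fold_right: fold axis v@4; visible region now rows[4,8) x cols[4,8) = 4x4
Op 3 cut(0, 2): punch at orig (4,6); cuts so far [(4, 6)]; region rows[4,8) x cols[4,8) = 4x4
Op 4 cut(2, 3): punch at orig (6,7); cuts so far [(4, 6), (6, 7)]; region rows[4,8) x cols[4,8) = 4x4
Unfold 1 (reflect across v@4): 4 holes -> [(4, 1), (4, 6), (6, 0), (6, 7)]
Unfold 2 (reflect across h@4): 8 holes -> [(1, 0), (1, 7), (3, 1), (3, 6), (4, 1), (4, 6), (6, 0), (6, 7)]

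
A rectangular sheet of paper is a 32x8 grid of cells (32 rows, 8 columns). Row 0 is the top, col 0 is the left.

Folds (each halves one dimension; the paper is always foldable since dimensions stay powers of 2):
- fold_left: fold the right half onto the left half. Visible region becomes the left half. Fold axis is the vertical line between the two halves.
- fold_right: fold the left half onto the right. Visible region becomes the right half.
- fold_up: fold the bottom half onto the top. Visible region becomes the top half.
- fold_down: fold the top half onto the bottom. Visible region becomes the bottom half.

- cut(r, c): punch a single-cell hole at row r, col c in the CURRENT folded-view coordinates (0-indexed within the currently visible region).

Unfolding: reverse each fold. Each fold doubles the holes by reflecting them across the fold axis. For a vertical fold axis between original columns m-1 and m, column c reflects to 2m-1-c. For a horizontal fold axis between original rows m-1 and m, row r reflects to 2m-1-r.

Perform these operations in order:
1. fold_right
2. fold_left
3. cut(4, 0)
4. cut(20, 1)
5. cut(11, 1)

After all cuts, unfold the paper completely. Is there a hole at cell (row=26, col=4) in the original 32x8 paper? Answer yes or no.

Answer: no

Derivation:
Op 1 fold_right: fold axis v@4; visible region now rows[0,32) x cols[4,8) = 32x4
Op 2 fold_left: fold axis v@6; visible region now rows[0,32) x cols[4,6) = 32x2
Op 3 cut(4, 0): punch at orig (4,4); cuts so far [(4, 4)]; region rows[0,32) x cols[4,6) = 32x2
Op 4 cut(20, 1): punch at orig (20,5); cuts so far [(4, 4), (20, 5)]; region rows[0,32) x cols[4,6) = 32x2
Op 5 cut(11, 1): punch at orig (11,5); cuts so far [(4, 4), (11, 5), (20, 5)]; region rows[0,32) x cols[4,6) = 32x2
Unfold 1 (reflect across v@6): 6 holes -> [(4, 4), (4, 7), (11, 5), (11, 6), (20, 5), (20, 6)]
Unfold 2 (reflect across v@4): 12 holes -> [(4, 0), (4, 3), (4, 4), (4, 7), (11, 1), (11, 2), (11, 5), (11, 6), (20, 1), (20, 2), (20, 5), (20, 6)]
Holes: [(4, 0), (4, 3), (4, 4), (4, 7), (11, 1), (11, 2), (11, 5), (11, 6), (20, 1), (20, 2), (20, 5), (20, 6)]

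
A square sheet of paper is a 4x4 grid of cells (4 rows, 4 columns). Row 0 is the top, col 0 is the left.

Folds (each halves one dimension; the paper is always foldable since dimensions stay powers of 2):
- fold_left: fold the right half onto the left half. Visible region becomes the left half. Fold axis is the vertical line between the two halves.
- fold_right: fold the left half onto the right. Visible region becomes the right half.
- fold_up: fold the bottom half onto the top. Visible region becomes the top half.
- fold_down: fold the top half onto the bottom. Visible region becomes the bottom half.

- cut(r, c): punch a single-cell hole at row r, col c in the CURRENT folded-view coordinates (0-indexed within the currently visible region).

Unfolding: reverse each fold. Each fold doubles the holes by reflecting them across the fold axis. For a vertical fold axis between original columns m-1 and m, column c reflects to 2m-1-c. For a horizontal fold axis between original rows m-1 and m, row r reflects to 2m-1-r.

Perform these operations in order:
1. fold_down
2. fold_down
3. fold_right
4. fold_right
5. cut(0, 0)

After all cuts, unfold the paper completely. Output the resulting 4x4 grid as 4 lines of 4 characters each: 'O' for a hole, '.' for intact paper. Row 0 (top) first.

Op 1 fold_down: fold axis h@2; visible region now rows[2,4) x cols[0,4) = 2x4
Op 2 fold_down: fold axis h@3; visible region now rows[3,4) x cols[0,4) = 1x4
Op 3 fold_right: fold axis v@2; visible region now rows[3,4) x cols[2,4) = 1x2
Op 4 fold_right: fold axis v@3; visible region now rows[3,4) x cols[3,4) = 1x1
Op 5 cut(0, 0): punch at orig (3,3); cuts so far [(3, 3)]; region rows[3,4) x cols[3,4) = 1x1
Unfold 1 (reflect across v@3): 2 holes -> [(3, 2), (3, 3)]
Unfold 2 (reflect across v@2): 4 holes -> [(3, 0), (3, 1), (3, 2), (3, 3)]
Unfold 3 (reflect across h@3): 8 holes -> [(2, 0), (2, 1), (2, 2), (2, 3), (3, 0), (3, 1), (3, 2), (3, 3)]
Unfold 4 (reflect across h@2): 16 holes -> [(0, 0), (0, 1), (0, 2), (0, 3), (1, 0), (1, 1), (1, 2), (1, 3), (2, 0), (2, 1), (2, 2), (2, 3), (3, 0), (3, 1), (3, 2), (3, 3)]

Answer: OOOO
OOOO
OOOO
OOOO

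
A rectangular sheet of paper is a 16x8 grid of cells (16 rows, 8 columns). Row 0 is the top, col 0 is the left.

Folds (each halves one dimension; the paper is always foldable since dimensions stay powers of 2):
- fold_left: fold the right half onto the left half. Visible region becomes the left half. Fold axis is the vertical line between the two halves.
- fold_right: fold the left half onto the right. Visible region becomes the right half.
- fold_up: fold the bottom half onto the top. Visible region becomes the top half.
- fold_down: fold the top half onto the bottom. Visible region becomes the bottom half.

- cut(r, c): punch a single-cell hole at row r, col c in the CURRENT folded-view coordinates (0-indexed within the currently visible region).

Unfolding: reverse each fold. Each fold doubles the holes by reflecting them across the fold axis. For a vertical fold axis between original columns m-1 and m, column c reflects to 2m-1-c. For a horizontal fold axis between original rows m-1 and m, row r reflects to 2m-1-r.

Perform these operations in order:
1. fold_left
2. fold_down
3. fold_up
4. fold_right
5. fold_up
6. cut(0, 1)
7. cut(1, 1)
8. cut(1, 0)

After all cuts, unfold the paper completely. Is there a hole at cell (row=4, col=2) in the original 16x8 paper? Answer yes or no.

Op 1 fold_left: fold axis v@4; visible region now rows[0,16) x cols[0,4) = 16x4
Op 2 fold_down: fold axis h@8; visible region now rows[8,16) x cols[0,4) = 8x4
Op 3 fold_up: fold axis h@12; visible region now rows[8,12) x cols[0,4) = 4x4
Op 4 fold_right: fold axis v@2; visible region now rows[8,12) x cols[2,4) = 4x2
Op 5 fold_up: fold axis h@10; visible region now rows[8,10) x cols[2,4) = 2x2
Op 6 cut(0, 1): punch at orig (8,3); cuts so far [(8, 3)]; region rows[8,10) x cols[2,4) = 2x2
Op 7 cut(1, 1): punch at orig (9,3); cuts so far [(8, 3), (9, 3)]; region rows[8,10) x cols[2,4) = 2x2
Op 8 cut(1, 0): punch at orig (9,2); cuts so far [(8, 3), (9, 2), (9, 3)]; region rows[8,10) x cols[2,4) = 2x2
Unfold 1 (reflect across h@10): 6 holes -> [(8, 3), (9, 2), (9, 3), (10, 2), (10, 3), (11, 3)]
Unfold 2 (reflect across v@2): 12 holes -> [(8, 0), (8, 3), (9, 0), (9, 1), (9, 2), (9, 3), (10, 0), (10, 1), (10, 2), (10, 3), (11, 0), (11, 3)]
Unfold 3 (reflect across h@12): 24 holes -> [(8, 0), (8, 3), (9, 0), (9, 1), (9, 2), (9, 3), (10, 0), (10, 1), (10, 2), (10, 3), (11, 0), (11, 3), (12, 0), (12, 3), (13, 0), (13, 1), (13, 2), (13, 3), (14, 0), (14, 1), (14, 2), (14, 3), (15, 0), (15, 3)]
Unfold 4 (reflect across h@8): 48 holes -> [(0, 0), (0, 3), (1, 0), (1, 1), (1, 2), (1, 3), (2, 0), (2, 1), (2, 2), (2, 3), (3, 0), (3, 3), (4, 0), (4, 3), (5, 0), (5, 1), (5, 2), (5, 3), (6, 0), (6, 1), (6, 2), (6, 3), (7, 0), (7, 3), (8, 0), (8, 3), (9, 0), (9, 1), (9, 2), (9, 3), (10, 0), (10, 1), (10, 2), (10, 3), (11, 0), (11, 3), (12, 0), (12, 3), (13, 0), (13, 1), (13, 2), (13, 3), (14, 0), (14, 1), (14, 2), (14, 3), (15, 0), (15, 3)]
Unfold 5 (reflect across v@4): 96 holes -> [(0, 0), (0, 3), (0, 4), (0, 7), (1, 0), (1, 1), (1, 2), (1, 3), (1, 4), (1, 5), (1, 6), (1, 7), (2, 0), (2, 1), (2, 2), (2, 3), (2, 4), (2, 5), (2, 6), (2, 7), (3, 0), (3, 3), (3, 4), (3, 7), (4, 0), (4, 3), (4, 4), (4, 7), (5, 0), (5, 1), (5, 2), (5, 3), (5, 4), (5, 5), (5, 6), (5, 7), (6, 0), (6, 1), (6, 2), (6, 3), (6, 4), (6, 5), (6, 6), (6, 7), (7, 0), (7, 3), (7, 4), (7, 7), (8, 0), (8, 3), (8, 4), (8, 7), (9, 0), (9, 1), (9, 2), (9, 3), (9, 4), (9, 5), (9, 6), (9, 7), (10, 0), (10, 1), (10, 2), (10, 3), (10, 4), (10, 5), (10, 6), (10, 7), (11, 0), (11, 3), (11, 4), (11, 7), (12, 0), (12, 3), (12, 4), (12, 7), (13, 0), (13, 1), (13, 2), (13, 3), (13, 4), (13, 5), (13, 6), (13, 7), (14, 0), (14, 1), (14, 2), (14, 3), (14, 4), (14, 5), (14, 6), (14, 7), (15, 0), (15, 3), (15, 4), (15, 7)]
Holes: [(0, 0), (0, 3), (0, 4), (0, 7), (1, 0), (1, 1), (1, 2), (1, 3), (1, 4), (1, 5), (1, 6), (1, 7), (2, 0), (2, 1), (2, 2), (2, 3), (2, 4), (2, 5), (2, 6), (2, 7), (3, 0), (3, 3), (3, 4), (3, 7), (4, 0), (4, 3), (4, 4), (4, 7), (5, 0), (5, 1), (5, 2), (5, 3), (5, 4), (5, 5), (5, 6), (5, 7), (6, 0), (6, 1), (6, 2), (6, 3), (6, 4), (6, 5), (6, 6), (6, 7), (7, 0), (7, 3), (7, 4), (7, 7), (8, 0), (8, 3), (8, 4), (8, 7), (9, 0), (9, 1), (9, 2), (9, 3), (9, 4), (9, 5), (9, 6), (9, 7), (10, 0), (10, 1), (10, 2), (10, 3), (10, 4), (10, 5), (10, 6), (10, 7), (11, 0), (11, 3), (11, 4), (11, 7), (12, 0), (12, 3), (12, 4), (12, 7), (13, 0), (13, 1), (13, 2), (13, 3), (13, 4), (13, 5), (13, 6), (13, 7), (14, 0), (14, 1), (14, 2), (14, 3), (14, 4), (14, 5), (14, 6), (14, 7), (15, 0), (15, 3), (15, 4), (15, 7)]

Answer: no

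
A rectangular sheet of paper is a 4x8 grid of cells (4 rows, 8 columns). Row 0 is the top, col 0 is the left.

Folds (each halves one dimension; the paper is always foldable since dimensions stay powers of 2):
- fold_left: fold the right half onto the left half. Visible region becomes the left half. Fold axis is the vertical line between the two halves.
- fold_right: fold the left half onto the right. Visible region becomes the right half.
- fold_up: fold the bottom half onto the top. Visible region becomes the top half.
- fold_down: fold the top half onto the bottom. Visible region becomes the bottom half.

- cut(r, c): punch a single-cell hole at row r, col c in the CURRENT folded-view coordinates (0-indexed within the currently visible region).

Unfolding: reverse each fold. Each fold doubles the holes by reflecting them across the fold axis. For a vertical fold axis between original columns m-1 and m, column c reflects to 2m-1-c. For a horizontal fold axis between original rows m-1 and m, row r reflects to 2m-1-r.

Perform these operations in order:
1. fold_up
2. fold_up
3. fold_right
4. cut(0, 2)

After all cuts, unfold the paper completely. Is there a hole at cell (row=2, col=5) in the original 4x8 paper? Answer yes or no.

Answer: no

Derivation:
Op 1 fold_up: fold axis h@2; visible region now rows[0,2) x cols[0,8) = 2x8
Op 2 fold_up: fold axis h@1; visible region now rows[0,1) x cols[0,8) = 1x8
Op 3 fold_right: fold axis v@4; visible region now rows[0,1) x cols[4,8) = 1x4
Op 4 cut(0, 2): punch at orig (0,6); cuts so far [(0, 6)]; region rows[0,1) x cols[4,8) = 1x4
Unfold 1 (reflect across v@4): 2 holes -> [(0, 1), (0, 6)]
Unfold 2 (reflect across h@1): 4 holes -> [(0, 1), (0, 6), (1, 1), (1, 6)]
Unfold 3 (reflect across h@2): 8 holes -> [(0, 1), (0, 6), (1, 1), (1, 6), (2, 1), (2, 6), (3, 1), (3, 6)]
Holes: [(0, 1), (0, 6), (1, 1), (1, 6), (2, 1), (2, 6), (3, 1), (3, 6)]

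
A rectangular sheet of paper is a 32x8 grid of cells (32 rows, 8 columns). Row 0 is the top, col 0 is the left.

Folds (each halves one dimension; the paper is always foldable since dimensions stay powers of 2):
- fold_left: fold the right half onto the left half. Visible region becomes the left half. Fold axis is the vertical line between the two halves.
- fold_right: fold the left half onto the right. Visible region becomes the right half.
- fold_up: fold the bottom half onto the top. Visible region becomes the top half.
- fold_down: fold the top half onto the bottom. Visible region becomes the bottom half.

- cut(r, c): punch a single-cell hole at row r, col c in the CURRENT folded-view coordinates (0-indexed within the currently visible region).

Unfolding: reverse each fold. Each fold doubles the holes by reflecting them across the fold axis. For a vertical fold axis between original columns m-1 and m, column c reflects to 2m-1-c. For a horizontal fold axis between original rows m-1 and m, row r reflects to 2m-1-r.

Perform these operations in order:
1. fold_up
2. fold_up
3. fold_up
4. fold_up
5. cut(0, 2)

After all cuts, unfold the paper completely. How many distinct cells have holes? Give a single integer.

Op 1 fold_up: fold axis h@16; visible region now rows[0,16) x cols[0,8) = 16x8
Op 2 fold_up: fold axis h@8; visible region now rows[0,8) x cols[0,8) = 8x8
Op 3 fold_up: fold axis h@4; visible region now rows[0,4) x cols[0,8) = 4x8
Op 4 fold_up: fold axis h@2; visible region now rows[0,2) x cols[0,8) = 2x8
Op 5 cut(0, 2): punch at orig (0,2); cuts so far [(0, 2)]; region rows[0,2) x cols[0,8) = 2x8
Unfold 1 (reflect across h@2): 2 holes -> [(0, 2), (3, 2)]
Unfold 2 (reflect across h@4): 4 holes -> [(0, 2), (3, 2), (4, 2), (7, 2)]
Unfold 3 (reflect across h@8): 8 holes -> [(0, 2), (3, 2), (4, 2), (7, 2), (8, 2), (11, 2), (12, 2), (15, 2)]
Unfold 4 (reflect across h@16): 16 holes -> [(0, 2), (3, 2), (4, 2), (7, 2), (8, 2), (11, 2), (12, 2), (15, 2), (16, 2), (19, 2), (20, 2), (23, 2), (24, 2), (27, 2), (28, 2), (31, 2)]

Answer: 16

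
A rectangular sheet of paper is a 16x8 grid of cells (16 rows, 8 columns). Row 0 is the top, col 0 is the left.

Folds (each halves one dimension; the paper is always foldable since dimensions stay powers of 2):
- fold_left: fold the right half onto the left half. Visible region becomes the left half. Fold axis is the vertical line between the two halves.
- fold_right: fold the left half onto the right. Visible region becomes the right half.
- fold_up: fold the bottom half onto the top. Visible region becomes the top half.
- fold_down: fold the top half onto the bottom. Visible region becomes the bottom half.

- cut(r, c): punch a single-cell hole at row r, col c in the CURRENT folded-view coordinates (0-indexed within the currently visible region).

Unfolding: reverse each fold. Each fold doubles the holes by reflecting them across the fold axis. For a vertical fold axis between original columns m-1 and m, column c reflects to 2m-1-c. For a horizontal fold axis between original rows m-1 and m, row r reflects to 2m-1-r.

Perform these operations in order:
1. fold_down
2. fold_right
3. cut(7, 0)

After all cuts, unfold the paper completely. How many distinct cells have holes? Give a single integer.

Op 1 fold_down: fold axis h@8; visible region now rows[8,16) x cols[0,8) = 8x8
Op 2 fold_right: fold axis v@4; visible region now rows[8,16) x cols[4,8) = 8x4
Op 3 cut(7, 0): punch at orig (15,4); cuts so far [(15, 4)]; region rows[8,16) x cols[4,8) = 8x4
Unfold 1 (reflect across v@4): 2 holes -> [(15, 3), (15, 4)]
Unfold 2 (reflect across h@8): 4 holes -> [(0, 3), (0, 4), (15, 3), (15, 4)]

Answer: 4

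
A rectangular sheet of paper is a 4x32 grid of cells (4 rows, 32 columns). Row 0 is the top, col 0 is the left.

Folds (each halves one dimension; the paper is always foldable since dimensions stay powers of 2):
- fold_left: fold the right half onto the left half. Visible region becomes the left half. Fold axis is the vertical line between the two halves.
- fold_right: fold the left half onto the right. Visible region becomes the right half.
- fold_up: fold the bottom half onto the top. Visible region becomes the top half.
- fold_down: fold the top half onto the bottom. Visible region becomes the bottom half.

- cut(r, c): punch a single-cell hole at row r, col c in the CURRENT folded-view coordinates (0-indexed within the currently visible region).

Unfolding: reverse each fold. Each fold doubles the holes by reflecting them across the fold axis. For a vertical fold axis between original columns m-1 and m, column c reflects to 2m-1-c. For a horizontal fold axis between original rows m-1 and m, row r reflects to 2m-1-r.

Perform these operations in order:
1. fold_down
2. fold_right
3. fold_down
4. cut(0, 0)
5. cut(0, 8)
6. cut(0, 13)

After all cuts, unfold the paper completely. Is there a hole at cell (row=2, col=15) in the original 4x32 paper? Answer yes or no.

Op 1 fold_down: fold axis h@2; visible region now rows[2,4) x cols[0,32) = 2x32
Op 2 fold_right: fold axis v@16; visible region now rows[2,4) x cols[16,32) = 2x16
Op 3 fold_down: fold axis h@3; visible region now rows[3,4) x cols[16,32) = 1x16
Op 4 cut(0, 0): punch at orig (3,16); cuts so far [(3, 16)]; region rows[3,4) x cols[16,32) = 1x16
Op 5 cut(0, 8): punch at orig (3,24); cuts so far [(3, 16), (3, 24)]; region rows[3,4) x cols[16,32) = 1x16
Op 6 cut(0, 13): punch at orig (3,29); cuts so far [(3, 16), (3, 24), (3, 29)]; region rows[3,4) x cols[16,32) = 1x16
Unfold 1 (reflect across h@3): 6 holes -> [(2, 16), (2, 24), (2, 29), (3, 16), (3, 24), (3, 29)]
Unfold 2 (reflect across v@16): 12 holes -> [(2, 2), (2, 7), (2, 15), (2, 16), (2, 24), (2, 29), (3, 2), (3, 7), (3, 15), (3, 16), (3, 24), (3, 29)]
Unfold 3 (reflect across h@2): 24 holes -> [(0, 2), (0, 7), (0, 15), (0, 16), (0, 24), (0, 29), (1, 2), (1, 7), (1, 15), (1, 16), (1, 24), (1, 29), (2, 2), (2, 7), (2, 15), (2, 16), (2, 24), (2, 29), (3, 2), (3, 7), (3, 15), (3, 16), (3, 24), (3, 29)]
Holes: [(0, 2), (0, 7), (0, 15), (0, 16), (0, 24), (0, 29), (1, 2), (1, 7), (1, 15), (1, 16), (1, 24), (1, 29), (2, 2), (2, 7), (2, 15), (2, 16), (2, 24), (2, 29), (3, 2), (3, 7), (3, 15), (3, 16), (3, 24), (3, 29)]

Answer: yes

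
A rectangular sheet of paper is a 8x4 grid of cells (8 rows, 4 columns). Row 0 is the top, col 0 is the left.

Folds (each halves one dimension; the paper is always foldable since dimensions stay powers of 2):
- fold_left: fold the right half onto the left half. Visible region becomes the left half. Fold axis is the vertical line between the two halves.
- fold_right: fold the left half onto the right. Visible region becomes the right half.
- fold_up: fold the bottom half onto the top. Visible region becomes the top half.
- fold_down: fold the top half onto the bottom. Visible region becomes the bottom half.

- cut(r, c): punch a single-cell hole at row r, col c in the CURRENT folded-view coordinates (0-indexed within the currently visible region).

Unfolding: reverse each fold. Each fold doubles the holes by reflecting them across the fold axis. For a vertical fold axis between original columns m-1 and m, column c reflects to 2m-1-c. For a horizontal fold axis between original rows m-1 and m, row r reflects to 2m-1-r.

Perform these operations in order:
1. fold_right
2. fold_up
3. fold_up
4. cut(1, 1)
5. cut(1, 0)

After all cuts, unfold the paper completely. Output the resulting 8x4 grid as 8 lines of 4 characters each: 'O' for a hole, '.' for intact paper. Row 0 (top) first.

Answer: ....
OOOO
OOOO
....
....
OOOO
OOOO
....

Derivation:
Op 1 fold_right: fold axis v@2; visible region now rows[0,8) x cols[2,4) = 8x2
Op 2 fold_up: fold axis h@4; visible region now rows[0,4) x cols[2,4) = 4x2
Op 3 fold_up: fold axis h@2; visible region now rows[0,2) x cols[2,4) = 2x2
Op 4 cut(1, 1): punch at orig (1,3); cuts so far [(1, 3)]; region rows[0,2) x cols[2,4) = 2x2
Op 5 cut(1, 0): punch at orig (1,2); cuts so far [(1, 2), (1, 3)]; region rows[0,2) x cols[2,4) = 2x2
Unfold 1 (reflect across h@2): 4 holes -> [(1, 2), (1, 3), (2, 2), (2, 3)]
Unfold 2 (reflect across h@4): 8 holes -> [(1, 2), (1, 3), (2, 2), (2, 3), (5, 2), (5, 3), (6, 2), (6, 3)]
Unfold 3 (reflect across v@2): 16 holes -> [(1, 0), (1, 1), (1, 2), (1, 3), (2, 0), (2, 1), (2, 2), (2, 3), (5, 0), (5, 1), (5, 2), (5, 3), (6, 0), (6, 1), (6, 2), (6, 3)]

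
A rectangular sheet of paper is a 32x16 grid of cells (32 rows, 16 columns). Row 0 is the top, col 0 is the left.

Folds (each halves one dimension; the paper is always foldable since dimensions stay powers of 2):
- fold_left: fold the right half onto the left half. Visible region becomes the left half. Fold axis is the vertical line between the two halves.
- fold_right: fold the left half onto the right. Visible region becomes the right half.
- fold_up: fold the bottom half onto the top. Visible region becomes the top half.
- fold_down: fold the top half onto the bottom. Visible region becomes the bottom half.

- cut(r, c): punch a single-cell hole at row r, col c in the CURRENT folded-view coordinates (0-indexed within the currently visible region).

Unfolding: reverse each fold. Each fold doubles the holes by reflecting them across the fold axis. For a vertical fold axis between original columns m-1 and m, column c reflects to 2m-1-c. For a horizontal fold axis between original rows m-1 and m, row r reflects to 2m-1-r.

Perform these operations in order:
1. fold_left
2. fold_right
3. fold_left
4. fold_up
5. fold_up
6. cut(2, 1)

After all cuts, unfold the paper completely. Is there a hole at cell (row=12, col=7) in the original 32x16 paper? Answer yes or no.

Answer: no

Derivation:
Op 1 fold_left: fold axis v@8; visible region now rows[0,32) x cols[0,8) = 32x8
Op 2 fold_right: fold axis v@4; visible region now rows[0,32) x cols[4,8) = 32x4
Op 3 fold_left: fold axis v@6; visible region now rows[0,32) x cols[4,6) = 32x2
Op 4 fold_up: fold axis h@16; visible region now rows[0,16) x cols[4,6) = 16x2
Op 5 fold_up: fold axis h@8; visible region now rows[0,8) x cols[4,6) = 8x2
Op 6 cut(2, 1): punch at orig (2,5); cuts so far [(2, 5)]; region rows[0,8) x cols[4,6) = 8x2
Unfold 1 (reflect across h@8): 2 holes -> [(2, 5), (13, 5)]
Unfold 2 (reflect across h@16): 4 holes -> [(2, 5), (13, 5), (18, 5), (29, 5)]
Unfold 3 (reflect across v@6): 8 holes -> [(2, 5), (2, 6), (13, 5), (13, 6), (18, 5), (18, 6), (29, 5), (29, 6)]
Unfold 4 (reflect across v@4): 16 holes -> [(2, 1), (2, 2), (2, 5), (2, 6), (13, 1), (13, 2), (13, 5), (13, 6), (18, 1), (18, 2), (18, 5), (18, 6), (29, 1), (29, 2), (29, 5), (29, 6)]
Unfold 5 (reflect across v@8): 32 holes -> [(2, 1), (2, 2), (2, 5), (2, 6), (2, 9), (2, 10), (2, 13), (2, 14), (13, 1), (13, 2), (13, 5), (13, 6), (13, 9), (13, 10), (13, 13), (13, 14), (18, 1), (18, 2), (18, 5), (18, 6), (18, 9), (18, 10), (18, 13), (18, 14), (29, 1), (29, 2), (29, 5), (29, 6), (29, 9), (29, 10), (29, 13), (29, 14)]
Holes: [(2, 1), (2, 2), (2, 5), (2, 6), (2, 9), (2, 10), (2, 13), (2, 14), (13, 1), (13, 2), (13, 5), (13, 6), (13, 9), (13, 10), (13, 13), (13, 14), (18, 1), (18, 2), (18, 5), (18, 6), (18, 9), (18, 10), (18, 13), (18, 14), (29, 1), (29, 2), (29, 5), (29, 6), (29, 9), (29, 10), (29, 13), (29, 14)]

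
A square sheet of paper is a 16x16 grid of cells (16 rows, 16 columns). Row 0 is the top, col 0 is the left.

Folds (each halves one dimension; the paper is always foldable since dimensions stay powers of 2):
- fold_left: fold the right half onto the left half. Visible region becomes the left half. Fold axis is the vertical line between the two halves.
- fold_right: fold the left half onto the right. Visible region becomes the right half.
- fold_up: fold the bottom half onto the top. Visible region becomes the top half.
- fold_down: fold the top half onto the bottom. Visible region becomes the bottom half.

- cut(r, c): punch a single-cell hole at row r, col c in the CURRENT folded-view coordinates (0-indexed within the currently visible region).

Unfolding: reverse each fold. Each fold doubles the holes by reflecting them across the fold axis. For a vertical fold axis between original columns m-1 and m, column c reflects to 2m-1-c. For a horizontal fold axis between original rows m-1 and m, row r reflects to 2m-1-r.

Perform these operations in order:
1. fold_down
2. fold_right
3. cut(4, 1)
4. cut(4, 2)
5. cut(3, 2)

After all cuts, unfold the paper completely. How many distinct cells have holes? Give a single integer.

Answer: 12

Derivation:
Op 1 fold_down: fold axis h@8; visible region now rows[8,16) x cols[0,16) = 8x16
Op 2 fold_right: fold axis v@8; visible region now rows[8,16) x cols[8,16) = 8x8
Op 3 cut(4, 1): punch at orig (12,9); cuts so far [(12, 9)]; region rows[8,16) x cols[8,16) = 8x8
Op 4 cut(4, 2): punch at orig (12,10); cuts so far [(12, 9), (12, 10)]; region rows[8,16) x cols[8,16) = 8x8
Op 5 cut(3, 2): punch at orig (11,10); cuts so far [(11, 10), (12, 9), (12, 10)]; region rows[8,16) x cols[8,16) = 8x8
Unfold 1 (reflect across v@8): 6 holes -> [(11, 5), (11, 10), (12, 5), (12, 6), (12, 9), (12, 10)]
Unfold 2 (reflect across h@8): 12 holes -> [(3, 5), (3, 6), (3, 9), (3, 10), (4, 5), (4, 10), (11, 5), (11, 10), (12, 5), (12, 6), (12, 9), (12, 10)]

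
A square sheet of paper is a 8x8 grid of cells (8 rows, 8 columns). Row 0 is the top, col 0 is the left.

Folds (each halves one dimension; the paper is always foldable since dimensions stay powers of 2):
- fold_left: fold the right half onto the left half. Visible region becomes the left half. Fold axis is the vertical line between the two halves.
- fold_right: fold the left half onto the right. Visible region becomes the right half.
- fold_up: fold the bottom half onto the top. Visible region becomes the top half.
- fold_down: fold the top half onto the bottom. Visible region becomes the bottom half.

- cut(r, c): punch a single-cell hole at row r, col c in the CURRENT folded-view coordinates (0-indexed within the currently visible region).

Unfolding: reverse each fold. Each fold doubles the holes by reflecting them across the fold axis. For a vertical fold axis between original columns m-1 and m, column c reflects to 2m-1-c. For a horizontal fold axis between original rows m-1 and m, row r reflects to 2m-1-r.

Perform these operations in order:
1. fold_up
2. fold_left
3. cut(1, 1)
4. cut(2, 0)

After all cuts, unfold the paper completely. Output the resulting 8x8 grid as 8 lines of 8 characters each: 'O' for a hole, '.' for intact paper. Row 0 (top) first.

Op 1 fold_up: fold axis h@4; visible region now rows[0,4) x cols[0,8) = 4x8
Op 2 fold_left: fold axis v@4; visible region now rows[0,4) x cols[0,4) = 4x4
Op 3 cut(1, 1): punch at orig (1,1); cuts so far [(1, 1)]; region rows[0,4) x cols[0,4) = 4x4
Op 4 cut(2, 0): punch at orig (2,0); cuts so far [(1, 1), (2, 0)]; region rows[0,4) x cols[0,4) = 4x4
Unfold 1 (reflect across v@4): 4 holes -> [(1, 1), (1, 6), (2, 0), (2, 7)]
Unfold 2 (reflect across h@4): 8 holes -> [(1, 1), (1, 6), (2, 0), (2, 7), (5, 0), (5, 7), (6, 1), (6, 6)]

Answer: ........
.O....O.
O......O
........
........
O......O
.O....O.
........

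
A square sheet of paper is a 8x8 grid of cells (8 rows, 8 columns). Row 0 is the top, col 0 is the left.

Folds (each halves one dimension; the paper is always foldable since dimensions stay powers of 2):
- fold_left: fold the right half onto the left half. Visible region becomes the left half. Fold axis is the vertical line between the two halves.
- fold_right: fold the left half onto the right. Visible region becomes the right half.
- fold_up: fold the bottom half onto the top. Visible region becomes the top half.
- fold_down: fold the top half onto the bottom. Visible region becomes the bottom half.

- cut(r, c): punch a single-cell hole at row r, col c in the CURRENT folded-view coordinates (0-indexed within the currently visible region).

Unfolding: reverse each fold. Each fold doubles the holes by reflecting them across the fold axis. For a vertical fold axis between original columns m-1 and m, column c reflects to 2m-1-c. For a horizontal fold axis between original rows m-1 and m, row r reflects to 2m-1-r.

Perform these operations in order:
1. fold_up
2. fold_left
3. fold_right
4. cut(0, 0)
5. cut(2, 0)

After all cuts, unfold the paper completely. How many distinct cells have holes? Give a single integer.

Op 1 fold_up: fold axis h@4; visible region now rows[0,4) x cols[0,8) = 4x8
Op 2 fold_left: fold axis v@4; visible region now rows[0,4) x cols[0,4) = 4x4
Op 3 fold_right: fold axis v@2; visible region now rows[0,4) x cols[2,4) = 4x2
Op 4 cut(0, 0): punch at orig (0,2); cuts so far [(0, 2)]; region rows[0,4) x cols[2,4) = 4x2
Op 5 cut(2, 0): punch at orig (2,2); cuts so far [(0, 2), (2, 2)]; region rows[0,4) x cols[2,4) = 4x2
Unfold 1 (reflect across v@2): 4 holes -> [(0, 1), (0, 2), (2, 1), (2, 2)]
Unfold 2 (reflect across v@4): 8 holes -> [(0, 1), (0, 2), (0, 5), (0, 6), (2, 1), (2, 2), (2, 5), (2, 6)]
Unfold 3 (reflect across h@4): 16 holes -> [(0, 1), (0, 2), (0, 5), (0, 6), (2, 1), (2, 2), (2, 5), (2, 6), (5, 1), (5, 2), (5, 5), (5, 6), (7, 1), (7, 2), (7, 5), (7, 6)]

Answer: 16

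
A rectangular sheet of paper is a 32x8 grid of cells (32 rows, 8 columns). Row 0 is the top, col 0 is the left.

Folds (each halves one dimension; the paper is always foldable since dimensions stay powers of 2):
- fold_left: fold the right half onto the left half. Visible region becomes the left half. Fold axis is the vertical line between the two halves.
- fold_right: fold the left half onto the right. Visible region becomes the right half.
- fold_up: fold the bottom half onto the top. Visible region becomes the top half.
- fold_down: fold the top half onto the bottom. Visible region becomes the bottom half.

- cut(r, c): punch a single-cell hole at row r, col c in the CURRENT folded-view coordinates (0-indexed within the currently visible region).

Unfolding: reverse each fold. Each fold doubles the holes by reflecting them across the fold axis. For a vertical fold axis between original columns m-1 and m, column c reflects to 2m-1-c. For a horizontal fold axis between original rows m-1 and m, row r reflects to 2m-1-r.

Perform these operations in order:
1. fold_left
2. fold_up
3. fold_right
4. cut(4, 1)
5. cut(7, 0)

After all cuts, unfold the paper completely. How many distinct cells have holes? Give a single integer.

Op 1 fold_left: fold axis v@4; visible region now rows[0,32) x cols[0,4) = 32x4
Op 2 fold_up: fold axis h@16; visible region now rows[0,16) x cols[0,4) = 16x4
Op 3 fold_right: fold axis v@2; visible region now rows[0,16) x cols[2,4) = 16x2
Op 4 cut(4, 1): punch at orig (4,3); cuts so far [(4, 3)]; region rows[0,16) x cols[2,4) = 16x2
Op 5 cut(7, 0): punch at orig (7,2); cuts so far [(4, 3), (7, 2)]; region rows[0,16) x cols[2,4) = 16x2
Unfold 1 (reflect across v@2): 4 holes -> [(4, 0), (4, 3), (7, 1), (7, 2)]
Unfold 2 (reflect across h@16): 8 holes -> [(4, 0), (4, 3), (7, 1), (7, 2), (24, 1), (24, 2), (27, 0), (27, 3)]
Unfold 3 (reflect across v@4): 16 holes -> [(4, 0), (4, 3), (4, 4), (4, 7), (7, 1), (7, 2), (7, 5), (7, 6), (24, 1), (24, 2), (24, 5), (24, 6), (27, 0), (27, 3), (27, 4), (27, 7)]

Answer: 16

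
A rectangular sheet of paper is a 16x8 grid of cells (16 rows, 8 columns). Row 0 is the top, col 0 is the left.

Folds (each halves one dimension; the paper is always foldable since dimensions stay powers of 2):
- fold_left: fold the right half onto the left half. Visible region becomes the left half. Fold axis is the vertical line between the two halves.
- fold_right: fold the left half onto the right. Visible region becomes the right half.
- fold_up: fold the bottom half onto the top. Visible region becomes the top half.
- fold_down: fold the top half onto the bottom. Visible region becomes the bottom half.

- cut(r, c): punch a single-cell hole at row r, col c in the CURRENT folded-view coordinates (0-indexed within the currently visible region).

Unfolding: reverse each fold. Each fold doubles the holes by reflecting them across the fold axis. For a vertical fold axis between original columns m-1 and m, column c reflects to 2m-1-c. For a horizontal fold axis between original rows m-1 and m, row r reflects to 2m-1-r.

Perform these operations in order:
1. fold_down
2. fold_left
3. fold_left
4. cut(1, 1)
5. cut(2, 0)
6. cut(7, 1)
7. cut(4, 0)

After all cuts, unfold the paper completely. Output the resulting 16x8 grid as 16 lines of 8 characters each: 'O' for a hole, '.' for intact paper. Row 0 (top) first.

Answer: .OO..OO.
........
........
O..OO..O
........
O..OO..O
.OO..OO.
........
........
.OO..OO.
O..OO..O
........
O..OO..O
........
........
.OO..OO.

Derivation:
Op 1 fold_down: fold axis h@8; visible region now rows[8,16) x cols[0,8) = 8x8
Op 2 fold_left: fold axis v@4; visible region now rows[8,16) x cols[0,4) = 8x4
Op 3 fold_left: fold axis v@2; visible region now rows[8,16) x cols[0,2) = 8x2
Op 4 cut(1, 1): punch at orig (9,1); cuts so far [(9, 1)]; region rows[8,16) x cols[0,2) = 8x2
Op 5 cut(2, 0): punch at orig (10,0); cuts so far [(9, 1), (10, 0)]; region rows[8,16) x cols[0,2) = 8x2
Op 6 cut(7, 1): punch at orig (15,1); cuts so far [(9, 1), (10, 0), (15, 1)]; region rows[8,16) x cols[0,2) = 8x2
Op 7 cut(4, 0): punch at orig (12,0); cuts so far [(9, 1), (10, 0), (12, 0), (15, 1)]; region rows[8,16) x cols[0,2) = 8x2
Unfold 1 (reflect across v@2): 8 holes -> [(9, 1), (9, 2), (10, 0), (10, 3), (12, 0), (12, 3), (15, 1), (15, 2)]
Unfold 2 (reflect across v@4): 16 holes -> [(9, 1), (9, 2), (9, 5), (9, 6), (10, 0), (10, 3), (10, 4), (10, 7), (12, 0), (12, 3), (12, 4), (12, 7), (15, 1), (15, 2), (15, 5), (15, 6)]
Unfold 3 (reflect across h@8): 32 holes -> [(0, 1), (0, 2), (0, 5), (0, 6), (3, 0), (3, 3), (3, 4), (3, 7), (5, 0), (5, 3), (5, 4), (5, 7), (6, 1), (6, 2), (6, 5), (6, 6), (9, 1), (9, 2), (9, 5), (9, 6), (10, 0), (10, 3), (10, 4), (10, 7), (12, 0), (12, 3), (12, 4), (12, 7), (15, 1), (15, 2), (15, 5), (15, 6)]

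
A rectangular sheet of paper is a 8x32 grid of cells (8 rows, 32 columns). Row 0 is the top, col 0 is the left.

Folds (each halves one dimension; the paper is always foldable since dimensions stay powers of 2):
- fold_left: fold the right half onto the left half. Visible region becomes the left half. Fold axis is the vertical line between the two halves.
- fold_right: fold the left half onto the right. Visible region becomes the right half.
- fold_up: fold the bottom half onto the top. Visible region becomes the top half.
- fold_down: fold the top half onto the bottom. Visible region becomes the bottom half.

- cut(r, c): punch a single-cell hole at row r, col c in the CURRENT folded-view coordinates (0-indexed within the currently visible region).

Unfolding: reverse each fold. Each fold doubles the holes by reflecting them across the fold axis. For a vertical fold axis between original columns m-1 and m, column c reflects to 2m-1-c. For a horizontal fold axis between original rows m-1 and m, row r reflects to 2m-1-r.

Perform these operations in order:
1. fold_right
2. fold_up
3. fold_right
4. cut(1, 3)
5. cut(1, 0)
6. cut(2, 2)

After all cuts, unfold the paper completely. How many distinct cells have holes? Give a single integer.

Answer: 24

Derivation:
Op 1 fold_right: fold axis v@16; visible region now rows[0,8) x cols[16,32) = 8x16
Op 2 fold_up: fold axis h@4; visible region now rows[0,4) x cols[16,32) = 4x16
Op 3 fold_right: fold axis v@24; visible region now rows[0,4) x cols[24,32) = 4x8
Op 4 cut(1, 3): punch at orig (1,27); cuts so far [(1, 27)]; region rows[0,4) x cols[24,32) = 4x8
Op 5 cut(1, 0): punch at orig (1,24); cuts so far [(1, 24), (1, 27)]; region rows[0,4) x cols[24,32) = 4x8
Op 6 cut(2, 2): punch at orig (2,26); cuts so far [(1, 24), (1, 27), (2, 26)]; region rows[0,4) x cols[24,32) = 4x8
Unfold 1 (reflect across v@24): 6 holes -> [(1, 20), (1, 23), (1, 24), (1, 27), (2, 21), (2, 26)]
Unfold 2 (reflect across h@4): 12 holes -> [(1, 20), (1, 23), (1, 24), (1, 27), (2, 21), (2, 26), (5, 21), (5, 26), (6, 20), (6, 23), (6, 24), (6, 27)]
Unfold 3 (reflect across v@16): 24 holes -> [(1, 4), (1, 7), (1, 8), (1, 11), (1, 20), (1, 23), (1, 24), (1, 27), (2, 5), (2, 10), (2, 21), (2, 26), (5, 5), (5, 10), (5, 21), (5, 26), (6, 4), (6, 7), (6, 8), (6, 11), (6, 20), (6, 23), (6, 24), (6, 27)]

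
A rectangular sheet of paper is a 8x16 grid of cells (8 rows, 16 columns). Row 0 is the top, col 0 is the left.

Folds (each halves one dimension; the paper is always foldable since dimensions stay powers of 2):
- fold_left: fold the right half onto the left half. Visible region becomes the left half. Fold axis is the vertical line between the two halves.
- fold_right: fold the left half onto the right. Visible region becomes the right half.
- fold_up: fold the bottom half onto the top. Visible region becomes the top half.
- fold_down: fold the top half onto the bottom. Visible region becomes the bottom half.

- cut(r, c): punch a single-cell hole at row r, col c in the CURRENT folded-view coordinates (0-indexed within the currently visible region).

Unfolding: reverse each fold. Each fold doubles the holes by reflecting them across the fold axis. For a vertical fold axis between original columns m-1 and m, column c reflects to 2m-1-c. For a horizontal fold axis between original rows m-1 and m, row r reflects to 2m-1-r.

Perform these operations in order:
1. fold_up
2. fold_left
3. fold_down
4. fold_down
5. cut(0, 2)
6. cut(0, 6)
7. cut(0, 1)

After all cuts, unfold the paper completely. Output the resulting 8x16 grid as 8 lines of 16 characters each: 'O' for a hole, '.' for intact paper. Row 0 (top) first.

Answer: .OO...O..O...OO.
.OO...O..O...OO.
.OO...O..O...OO.
.OO...O..O...OO.
.OO...O..O...OO.
.OO...O..O...OO.
.OO...O..O...OO.
.OO...O..O...OO.

Derivation:
Op 1 fold_up: fold axis h@4; visible region now rows[0,4) x cols[0,16) = 4x16
Op 2 fold_left: fold axis v@8; visible region now rows[0,4) x cols[0,8) = 4x8
Op 3 fold_down: fold axis h@2; visible region now rows[2,4) x cols[0,8) = 2x8
Op 4 fold_down: fold axis h@3; visible region now rows[3,4) x cols[0,8) = 1x8
Op 5 cut(0, 2): punch at orig (3,2); cuts so far [(3, 2)]; region rows[3,4) x cols[0,8) = 1x8
Op 6 cut(0, 6): punch at orig (3,6); cuts so far [(3, 2), (3, 6)]; region rows[3,4) x cols[0,8) = 1x8
Op 7 cut(0, 1): punch at orig (3,1); cuts so far [(3, 1), (3, 2), (3, 6)]; region rows[3,4) x cols[0,8) = 1x8
Unfold 1 (reflect across h@3): 6 holes -> [(2, 1), (2, 2), (2, 6), (3, 1), (3, 2), (3, 6)]
Unfold 2 (reflect across h@2): 12 holes -> [(0, 1), (0, 2), (0, 6), (1, 1), (1, 2), (1, 6), (2, 1), (2, 2), (2, 6), (3, 1), (3, 2), (3, 6)]
Unfold 3 (reflect across v@8): 24 holes -> [(0, 1), (0, 2), (0, 6), (0, 9), (0, 13), (0, 14), (1, 1), (1, 2), (1, 6), (1, 9), (1, 13), (1, 14), (2, 1), (2, 2), (2, 6), (2, 9), (2, 13), (2, 14), (3, 1), (3, 2), (3, 6), (3, 9), (3, 13), (3, 14)]
Unfold 4 (reflect across h@4): 48 holes -> [(0, 1), (0, 2), (0, 6), (0, 9), (0, 13), (0, 14), (1, 1), (1, 2), (1, 6), (1, 9), (1, 13), (1, 14), (2, 1), (2, 2), (2, 6), (2, 9), (2, 13), (2, 14), (3, 1), (3, 2), (3, 6), (3, 9), (3, 13), (3, 14), (4, 1), (4, 2), (4, 6), (4, 9), (4, 13), (4, 14), (5, 1), (5, 2), (5, 6), (5, 9), (5, 13), (5, 14), (6, 1), (6, 2), (6, 6), (6, 9), (6, 13), (6, 14), (7, 1), (7, 2), (7, 6), (7, 9), (7, 13), (7, 14)]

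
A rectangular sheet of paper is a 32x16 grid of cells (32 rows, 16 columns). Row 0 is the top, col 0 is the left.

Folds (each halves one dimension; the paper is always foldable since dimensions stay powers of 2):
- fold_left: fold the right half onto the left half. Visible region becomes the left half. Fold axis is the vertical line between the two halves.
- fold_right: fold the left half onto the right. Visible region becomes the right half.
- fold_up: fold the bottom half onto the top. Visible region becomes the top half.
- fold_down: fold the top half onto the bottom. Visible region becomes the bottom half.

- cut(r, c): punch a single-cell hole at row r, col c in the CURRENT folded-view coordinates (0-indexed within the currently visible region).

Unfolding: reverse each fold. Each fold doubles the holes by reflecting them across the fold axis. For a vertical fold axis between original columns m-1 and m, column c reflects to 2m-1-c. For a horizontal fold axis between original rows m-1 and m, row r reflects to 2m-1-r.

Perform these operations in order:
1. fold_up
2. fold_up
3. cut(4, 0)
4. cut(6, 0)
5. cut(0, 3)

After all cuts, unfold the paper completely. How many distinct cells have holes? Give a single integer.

Op 1 fold_up: fold axis h@16; visible region now rows[0,16) x cols[0,16) = 16x16
Op 2 fold_up: fold axis h@8; visible region now rows[0,8) x cols[0,16) = 8x16
Op 3 cut(4, 0): punch at orig (4,0); cuts so far [(4, 0)]; region rows[0,8) x cols[0,16) = 8x16
Op 4 cut(6, 0): punch at orig (6,0); cuts so far [(4, 0), (6, 0)]; region rows[0,8) x cols[0,16) = 8x16
Op 5 cut(0, 3): punch at orig (0,3); cuts so far [(0, 3), (4, 0), (6, 0)]; region rows[0,8) x cols[0,16) = 8x16
Unfold 1 (reflect across h@8): 6 holes -> [(0, 3), (4, 0), (6, 0), (9, 0), (11, 0), (15, 3)]
Unfold 2 (reflect across h@16): 12 holes -> [(0, 3), (4, 0), (6, 0), (9, 0), (11, 0), (15, 3), (16, 3), (20, 0), (22, 0), (25, 0), (27, 0), (31, 3)]

Answer: 12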